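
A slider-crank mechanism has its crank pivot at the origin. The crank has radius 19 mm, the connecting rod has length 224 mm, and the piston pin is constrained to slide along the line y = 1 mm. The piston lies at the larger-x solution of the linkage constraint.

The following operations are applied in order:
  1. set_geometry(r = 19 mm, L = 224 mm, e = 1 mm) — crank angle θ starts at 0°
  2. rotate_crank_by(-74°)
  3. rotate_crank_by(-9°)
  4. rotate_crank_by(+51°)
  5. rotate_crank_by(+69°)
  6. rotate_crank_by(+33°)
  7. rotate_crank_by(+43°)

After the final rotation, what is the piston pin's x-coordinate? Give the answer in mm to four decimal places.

set_geometry: r = 19 mm, L = 224 mm, e = 1 mm; θ ← 0°
rotate_crank_by(-74°): θ ← 0° -74° = -74°
rotate_crank_by(-9°): θ ← -74° -9° = -83°
rotate_crank_by(+51°): θ ← -83° +51° = -32°
rotate_crank_by(+69°): θ ← -32° +69° = 37°
rotate_crank_by(+33°): θ ← 37° +33° = 70°
rotate_crank_by(+43°): θ ← 70° +43° = 113°
crank pin P = (r cos θ, r sin θ) = (-7.423891, 17.489592)
h = r sin θ − e = 17.489592 − 1 = 16.489592
x = r cos θ + √(L² − h²) = -7.423891 + √(50176.0 − 271.9067) = -7.423891 + 223.392241 = 215.968350

215.9683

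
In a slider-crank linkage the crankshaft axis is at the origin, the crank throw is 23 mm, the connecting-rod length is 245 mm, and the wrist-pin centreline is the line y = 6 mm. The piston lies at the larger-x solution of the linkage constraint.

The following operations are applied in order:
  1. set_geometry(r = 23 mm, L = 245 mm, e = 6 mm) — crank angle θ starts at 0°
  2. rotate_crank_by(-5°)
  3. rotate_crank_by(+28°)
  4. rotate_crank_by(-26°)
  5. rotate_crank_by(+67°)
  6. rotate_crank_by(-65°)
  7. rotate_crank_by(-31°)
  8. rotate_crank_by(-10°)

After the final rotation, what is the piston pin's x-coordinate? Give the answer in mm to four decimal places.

261.1568

set_geometry: r = 23 mm, L = 245 mm, e = 6 mm; θ ← 0°
rotate_crank_by(-5°): θ ← 0° -5° = -5°
rotate_crank_by(+28°): θ ← -5° +28° = 23°
rotate_crank_by(-26°): θ ← 23° -26° = -3°
rotate_crank_by(+67°): θ ← -3° +67° = 64°
rotate_crank_by(-65°): θ ← 64° -65° = -1°
rotate_crank_by(-31°): θ ← -1° -31° = -32°
rotate_crank_by(-10°): θ ← -32° -10° = -42°
crank pin P = (r cos θ, r sin θ) = (17.092331, -15.390004)
h = r sin θ − e = -15.390004 − 6 = -21.390004
x = r cos θ + √(L² − h²) = 17.092331 + √(60025.0 − 457.5323) = 17.092331 + 244.064475 = 261.156806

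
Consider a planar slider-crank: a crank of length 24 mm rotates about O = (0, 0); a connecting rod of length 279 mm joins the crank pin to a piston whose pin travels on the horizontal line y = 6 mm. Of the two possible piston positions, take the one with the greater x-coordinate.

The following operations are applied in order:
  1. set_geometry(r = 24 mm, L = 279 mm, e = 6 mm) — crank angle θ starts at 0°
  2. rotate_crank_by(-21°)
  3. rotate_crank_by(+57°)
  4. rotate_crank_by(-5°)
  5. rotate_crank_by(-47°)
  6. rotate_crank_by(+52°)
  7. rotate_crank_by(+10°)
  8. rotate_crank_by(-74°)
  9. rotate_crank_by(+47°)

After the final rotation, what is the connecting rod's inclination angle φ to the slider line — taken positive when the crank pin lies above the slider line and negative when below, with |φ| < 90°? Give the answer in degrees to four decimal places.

set_geometry: r = 24 mm, L = 279 mm, e = 6 mm; θ ← 0°
rotate_crank_by(-21°): θ ← 0° -21° = -21°
rotate_crank_by(+57°): θ ← -21° +57° = 36°
rotate_crank_by(-5°): θ ← 36° -5° = 31°
rotate_crank_by(-47°): θ ← 31° -47° = -16°
rotate_crank_by(+52°): θ ← -16° +52° = 36°
rotate_crank_by(+10°): θ ← 36° +10° = 46°
rotate_crank_by(-74°): θ ← 46° -74° = -28°
rotate_crank_by(+47°): θ ← -28° +47° = 19°
crank pin P = (r cos θ, r sin θ) = (22.692446, 7.813636)
h = r sin θ − e = 7.813636 − 6 = 1.813636
sin φ = h / L = 1.813636 / 279 = 0.00650049
φ = arcsin(0.00650049) = 0.372453°

0.3725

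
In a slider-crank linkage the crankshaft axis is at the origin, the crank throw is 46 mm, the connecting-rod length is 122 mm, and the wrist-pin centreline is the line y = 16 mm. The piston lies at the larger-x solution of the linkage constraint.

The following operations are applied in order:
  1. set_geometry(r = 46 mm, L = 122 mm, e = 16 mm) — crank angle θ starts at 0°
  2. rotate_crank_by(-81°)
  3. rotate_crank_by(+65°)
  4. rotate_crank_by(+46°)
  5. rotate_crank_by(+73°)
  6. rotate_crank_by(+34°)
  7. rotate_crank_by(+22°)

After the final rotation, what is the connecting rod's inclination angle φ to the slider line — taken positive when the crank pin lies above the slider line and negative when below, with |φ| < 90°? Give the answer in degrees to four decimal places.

0.2277

set_geometry: r = 46 mm, L = 122 mm, e = 16 mm; θ ← 0°
rotate_crank_by(-81°): θ ← 0° -81° = -81°
rotate_crank_by(+65°): θ ← -81° +65° = -16°
rotate_crank_by(+46°): θ ← -16° +46° = 30°
rotate_crank_by(+73°): θ ← 30° +73° = 103°
rotate_crank_by(+34°): θ ← 103° +34° = 137°
rotate_crank_by(+22°): θ ← 137° +22° = 159°
crank pin P = (r cos θ, r sin θ) = (-42.944700, 16.484926)
h = r sin θ − e = 16.484926 − 16 = 0.484926
sin φ = h / L = 0.484926 / 122 = 0.00397480
φ = arcsin(0.00397480) = 0.227740°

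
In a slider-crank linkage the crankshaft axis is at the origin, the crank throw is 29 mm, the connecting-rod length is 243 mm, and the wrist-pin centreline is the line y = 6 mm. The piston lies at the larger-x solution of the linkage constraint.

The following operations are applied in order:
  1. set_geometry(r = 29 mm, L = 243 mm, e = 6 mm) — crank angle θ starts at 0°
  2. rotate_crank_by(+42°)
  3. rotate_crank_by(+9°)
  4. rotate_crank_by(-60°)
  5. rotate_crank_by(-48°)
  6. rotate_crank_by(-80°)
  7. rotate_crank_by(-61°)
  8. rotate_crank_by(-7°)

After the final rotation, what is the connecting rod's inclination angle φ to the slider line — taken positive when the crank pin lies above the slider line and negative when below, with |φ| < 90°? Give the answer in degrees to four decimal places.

1.4752

set_geometry: r = 29 mm, L = 243 mm, e = 6 mm; θ ← 0°
rotate_crank_by(+42°): θ ← 0° +42° = 42°
rotate_crank_by(+9°): θ ← 42° +9° = 51°
rotate_crank_by(-60°): θ ← 51° -60° = -9°
rotate_crank_by(-48°): θ ← -9° -48° = -57°
rotate_crank_by(-80°): θ ← -57° -80° = -137°
rotate_crank_by(-61°): θ ← -137° -61° = -198°
rotate_crank_by(-7°): θ ← -198° -7° = -205°
crank pin P = (r cos θ, r sin θ) = (-26.282926, 12.255930)
h = r sin θ − e = 12.255930 − 6 = 6.255930
sin φ = h / L = 6.255930 / 243 = 0.02574457
φ = arcsin(0.02574457) = 1.475218°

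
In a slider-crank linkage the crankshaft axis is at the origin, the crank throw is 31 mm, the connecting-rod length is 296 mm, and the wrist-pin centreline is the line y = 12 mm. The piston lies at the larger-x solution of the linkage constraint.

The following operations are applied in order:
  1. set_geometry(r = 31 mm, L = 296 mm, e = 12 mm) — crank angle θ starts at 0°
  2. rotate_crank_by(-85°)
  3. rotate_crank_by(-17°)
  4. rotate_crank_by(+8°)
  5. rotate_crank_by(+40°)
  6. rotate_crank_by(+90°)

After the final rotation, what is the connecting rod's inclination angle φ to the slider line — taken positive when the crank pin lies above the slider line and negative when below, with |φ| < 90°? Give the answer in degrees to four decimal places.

set_geometry: r = 31 mm, L = 296 mm, e = 12 mm; θ ← 0°
rotate_crank_by(-85°): θ ← 0° -85° = -85°
rotate_crank_by(-17°): θ ← -85° -17° = -102°
rotate_crank_by(+8°): θ ← -102° +8° = -94°
rotate_crank_by(+40°): θ ← -94° +40° = -54°
rotate_crank_by(+90°): θ ← -54° +90° = 36°
crank pin P = (r cos θ, r sin θ) = (25.079527, 18.221343)
h = r sin θ − e = 18.221343 − 12 = 6.221343
sin φ = h / L = 6.221343 / 296 = 0.02101805
φ = arcsin(0.02101805) = 1.204334°

1.2043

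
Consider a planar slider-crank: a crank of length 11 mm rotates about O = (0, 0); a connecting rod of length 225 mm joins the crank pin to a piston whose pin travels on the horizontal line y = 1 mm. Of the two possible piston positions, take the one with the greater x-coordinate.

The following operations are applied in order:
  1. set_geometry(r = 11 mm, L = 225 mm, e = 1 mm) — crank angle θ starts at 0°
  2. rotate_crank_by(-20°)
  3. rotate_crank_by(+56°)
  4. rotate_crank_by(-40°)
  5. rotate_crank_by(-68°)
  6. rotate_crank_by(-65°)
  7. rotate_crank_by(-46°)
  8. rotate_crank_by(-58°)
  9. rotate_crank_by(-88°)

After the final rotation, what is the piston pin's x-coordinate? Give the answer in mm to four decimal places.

set_geometry: r = 11 mm, L = 225 mm, e = 1 mm; θ ← 0°
rotate_crank_by(-20°): θ ← 0° -20° = -20°
rotate_crank_by(+56°): θ ← -20° +56° = 36°
rotate_crank_by(-40°): θ ← 36° -40° = -4°
rotate_crank_by(-68°): θ ← -4° -68° = -72°
rotate_crank_by(-65°): θ ← -72° -65° = -137°
rotate_crank_by(-46°): θ ← -137° -46° = -183°
rotate_crank_by(-58°): θ ← -183° -58° = -241°
rotate_crank_by(-88°): θ ← -241° -88° = -329°
crank pin P = (r cos θ, r sin θ) = (9.428840, 5.665419)
h = r sin θ − e = 5.665419 − 1 = 4.665419
x = r cos θ + √(L² − h²) = 9.428840 + √(50625.0 − 21.7661) = 9.428840 + 224.951626 = 234.380466

234.3805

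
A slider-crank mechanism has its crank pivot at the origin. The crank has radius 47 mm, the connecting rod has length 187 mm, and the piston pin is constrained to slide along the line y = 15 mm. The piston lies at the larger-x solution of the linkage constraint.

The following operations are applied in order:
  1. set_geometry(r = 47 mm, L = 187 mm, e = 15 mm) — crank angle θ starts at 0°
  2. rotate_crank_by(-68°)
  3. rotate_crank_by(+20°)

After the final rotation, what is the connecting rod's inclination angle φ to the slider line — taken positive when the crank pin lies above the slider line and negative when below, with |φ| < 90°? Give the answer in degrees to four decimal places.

-15.4854

set_geometry: r = 47 mm, L = 187 mm, e = 15 mm; θ ← 0°
rotate_crank_by(-68°): θ ← 0° -68° = -68°
rotate_crank_by(+20°): θ ← -68° +20° = -48°
crank pin P = (r cos θ, r sin θ) = (31.449138, -34.927807)
h = r sin θ − e = -34.927807 − 15 = -49.927807
sin φ = h / L = -49.927807 / 187 = -0.26699362
φ = arcsin(-0.26699362) = -15.485448°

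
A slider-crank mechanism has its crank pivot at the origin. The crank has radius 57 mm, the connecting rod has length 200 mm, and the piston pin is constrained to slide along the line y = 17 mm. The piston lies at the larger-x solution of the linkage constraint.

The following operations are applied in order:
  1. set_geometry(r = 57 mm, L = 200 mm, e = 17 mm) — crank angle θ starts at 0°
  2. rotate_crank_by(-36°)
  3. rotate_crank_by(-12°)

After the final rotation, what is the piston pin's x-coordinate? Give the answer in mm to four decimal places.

229.1286

set_geometry: r = 57 mm, L = 200 mm, e = 17 mm; θ ← 0°
rotate_crank_by(-36°): θ ← 0° -36° = -36°
rotate_crank_by(-12°): θ ← -36° -12° = -48°
crank pin P = (r cos θ, r sin θ) = (38.140445, -42.359255)
h = r sin θ − e = -42.359255 − 17 = -59.359255
x = r cos θ + √(L² − h²) = 38.140445 + √(40000.0 − 3523.5212) = 38.140445 + 190.988164 = 229.128609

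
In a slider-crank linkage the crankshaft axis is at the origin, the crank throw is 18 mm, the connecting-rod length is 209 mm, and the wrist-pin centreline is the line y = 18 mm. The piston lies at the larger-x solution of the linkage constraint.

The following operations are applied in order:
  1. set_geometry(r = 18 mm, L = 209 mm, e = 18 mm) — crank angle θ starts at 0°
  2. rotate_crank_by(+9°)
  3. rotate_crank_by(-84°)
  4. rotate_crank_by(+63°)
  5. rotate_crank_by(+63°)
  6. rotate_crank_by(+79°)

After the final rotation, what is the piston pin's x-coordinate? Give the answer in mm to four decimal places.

set_geometry: r = 18 mm, L = 209 mm, e = 18 mm; θ ← 0°
rotate_crank_by(+9°): θ ← 0° +9° = 9°
rotate_crank_by(-84°): θ ← 9° -84° = -75°
rotate_crank_by(+63°): θ ← -75° +63° = -12°
rotate_crank_by(+63°): θ ← -12° +63° = 51°
rotate_crank_by(+79°): θ ← 51° +79° = 130°
crank pin P = (r cos θ, r sin θ) = (-11.570177, 13.788800)
h = r sin θ − e = 13.788800 − 18 = -4.211200
x = r cos θ + √(L² − h²) = -11.570177 + √(43681.0 − 17.7342) = -11.570177 + 208.957569 = 197.387392

197.3874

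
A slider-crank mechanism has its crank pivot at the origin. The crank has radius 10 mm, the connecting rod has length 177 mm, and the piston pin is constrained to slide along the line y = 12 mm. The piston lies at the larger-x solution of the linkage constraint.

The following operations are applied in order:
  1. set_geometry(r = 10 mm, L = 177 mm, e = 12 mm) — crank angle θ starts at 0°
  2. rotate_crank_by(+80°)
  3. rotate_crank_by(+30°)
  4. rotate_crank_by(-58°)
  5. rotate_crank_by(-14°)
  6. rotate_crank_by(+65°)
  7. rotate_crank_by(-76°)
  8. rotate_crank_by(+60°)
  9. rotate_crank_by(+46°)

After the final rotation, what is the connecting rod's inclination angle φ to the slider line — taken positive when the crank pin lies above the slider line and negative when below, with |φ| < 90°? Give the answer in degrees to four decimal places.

-1.5172

set_geometry: r = 10 mm, L = 177 mm, e = 12 mm; θ ← 0°
rotate_crank_by(+80°): θ ← 0° +80° = 80°
rotate_crank_by(+30°): θ ← 80° +30° = 110°
rotate_crank_by(-58°): θ ← 110° -58° = 52°
rotate_crank_by(-14°): θ ← 52° -14° = 38°
rotate_crank_by(+65°): θ ← 38° +65° = 103°
rotate_crank_by(-76°): θ ← 103° -76° = 27°
rotate_crank_by(+60°): θ ← 27° +60° = 87°
rotate_crank_by(+46°): θ ← 87° +46° = 133°
crank pin P = (r cos θ, r sin θ) = (-6.819984, 7.313537)
h = r sin θ − e = 7.313537 − 12 = -4.686463
sin φ = h / L = -4.686463 / 177 = -0.02647719
φ = arcsin(-0.02647719) = -1.517209°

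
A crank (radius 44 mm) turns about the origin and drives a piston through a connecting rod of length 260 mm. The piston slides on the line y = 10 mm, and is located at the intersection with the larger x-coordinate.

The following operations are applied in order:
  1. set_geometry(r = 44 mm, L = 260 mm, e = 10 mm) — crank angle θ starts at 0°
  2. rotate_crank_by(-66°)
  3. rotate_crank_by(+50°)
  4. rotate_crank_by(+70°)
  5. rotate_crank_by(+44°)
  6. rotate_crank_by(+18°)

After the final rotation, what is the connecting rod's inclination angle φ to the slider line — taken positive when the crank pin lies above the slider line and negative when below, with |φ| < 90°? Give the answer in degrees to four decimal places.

6.5253

set_geometry: r = 44 mm, L = 260 mm, e = 10 mm; θ ← 0°
rotate_crank_by(-66°): θ ← 0° -66° = -66°
rotate_crank_by(+50°): θ ← -66° +50° = -16°
rotate_crank_by(+70°): θ ← -16° +70° = 54°
rotate_crank_by(+44°): θ ← 54° +44° = 98°
rotate_crank_by(+18°): θ ← 98° +18° = 116°
crank pin P = (r cos θ, r sin θ) = (-19.288330, 39.546938)
h = r sin θ − e = 39.546938 − 10 = 29.546938
sin φ = h / L = 29.546938 / 260 = 0.11364207
φ = arcsin(0.11364207) = 6.525308°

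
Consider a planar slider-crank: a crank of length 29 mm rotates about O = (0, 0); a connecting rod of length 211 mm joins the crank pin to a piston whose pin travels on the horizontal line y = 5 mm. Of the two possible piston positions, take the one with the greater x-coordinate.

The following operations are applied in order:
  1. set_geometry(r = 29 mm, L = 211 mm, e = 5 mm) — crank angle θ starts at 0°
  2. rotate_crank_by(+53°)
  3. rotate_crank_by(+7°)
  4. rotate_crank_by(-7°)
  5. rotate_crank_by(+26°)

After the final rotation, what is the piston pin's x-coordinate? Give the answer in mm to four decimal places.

215.2244

set_geometry: r = 29 mm, L = 211 mm, e = 5 mm; θ ← 0°
rotate_crank_by(+53°): θ ← 0° +53° = 53°
rotate_crank_by(+7°): θ ← 53° +7° = 60°
rotate_crank_by(-7°): θ ← 60° -7° = 53°
rotate_crank_by(+26°): θ ← 53° +26° = 79°
crank pin P = (r cos θ, r sin θ) = (5.533461, 28.467188)
h = r sin θ − e = 28.467188 − 5 = 23.467188
x = r cos θ + √(L² − h²) = 5.533461 + √(44521.0 − 550.7089) = 5.533461 + 209.690942 = 215.224403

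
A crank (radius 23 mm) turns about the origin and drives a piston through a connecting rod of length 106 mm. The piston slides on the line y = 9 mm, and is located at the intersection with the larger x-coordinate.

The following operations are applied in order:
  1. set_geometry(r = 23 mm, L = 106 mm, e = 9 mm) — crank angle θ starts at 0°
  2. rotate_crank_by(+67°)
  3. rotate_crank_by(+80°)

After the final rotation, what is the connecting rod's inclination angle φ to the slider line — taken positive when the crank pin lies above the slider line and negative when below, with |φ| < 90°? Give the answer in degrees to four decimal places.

1.9066

set_geometry: r = 23 mm, L = 106 mm, e = 9 mm; θ ← 0°
rotate_crank_by(+67°): θ ← 0° +67° = 67°
rotate_crank_by(+80°): θ ← 67° +80° = 147°
crank pin P = (r cos θ, r sin θ) = (-19.289423, 12.526698)
h = r sin θ − e = 12.526698 − 9 = 3.526698
sin φ = h / L = 3.526698 / 106 = 0.03327073
φ = arcsin(0.03327073) = 1.906625°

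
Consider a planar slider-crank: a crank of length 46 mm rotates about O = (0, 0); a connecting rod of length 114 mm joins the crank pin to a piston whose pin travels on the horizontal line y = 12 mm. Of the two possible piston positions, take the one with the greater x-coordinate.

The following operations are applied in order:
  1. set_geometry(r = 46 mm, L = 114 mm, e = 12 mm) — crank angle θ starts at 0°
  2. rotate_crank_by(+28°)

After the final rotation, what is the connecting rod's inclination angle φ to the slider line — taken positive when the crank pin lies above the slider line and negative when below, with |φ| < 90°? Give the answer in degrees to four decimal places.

4.8285

set_geometry: r = 46 mm, L = 114 mm, e = 12 mm; θ ← 0°
rotate_crank_by(+28°): θ ← 0° +28° = 28°
crank pin P = (r cos θ, r sin θ) = (40.615589, 21.595692)
h = r sin θ − e = 21.595692 − 12 = 9.595692
sin φ = h / L = 9.595692 / 114 = 0.08417274
φ = arcsin(0.08417274) = 4.828456°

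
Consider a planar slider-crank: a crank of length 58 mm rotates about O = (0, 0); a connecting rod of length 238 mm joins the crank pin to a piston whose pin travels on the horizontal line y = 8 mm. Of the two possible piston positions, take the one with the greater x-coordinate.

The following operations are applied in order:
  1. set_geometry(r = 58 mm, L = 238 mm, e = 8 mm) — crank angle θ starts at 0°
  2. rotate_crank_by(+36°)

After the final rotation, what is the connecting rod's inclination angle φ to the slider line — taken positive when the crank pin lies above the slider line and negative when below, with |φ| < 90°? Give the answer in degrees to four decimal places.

6.2939

set_geometry: r = 58 mm, L = 238 mm, e = 8 mm; θ ← 0°
rotate_crank_by(+36°): θ ← 0° +36° = 36°
crank pin P = (r cos θ, r sin θ) = (46.922986, 34.091545)
h = r sin θ − e = 34.091545 − 8 = 26.091545
sin φ = h / L = 26.091545 / 238 = 0.10962834
φ = arcsin(0.10962834) = 6.293891°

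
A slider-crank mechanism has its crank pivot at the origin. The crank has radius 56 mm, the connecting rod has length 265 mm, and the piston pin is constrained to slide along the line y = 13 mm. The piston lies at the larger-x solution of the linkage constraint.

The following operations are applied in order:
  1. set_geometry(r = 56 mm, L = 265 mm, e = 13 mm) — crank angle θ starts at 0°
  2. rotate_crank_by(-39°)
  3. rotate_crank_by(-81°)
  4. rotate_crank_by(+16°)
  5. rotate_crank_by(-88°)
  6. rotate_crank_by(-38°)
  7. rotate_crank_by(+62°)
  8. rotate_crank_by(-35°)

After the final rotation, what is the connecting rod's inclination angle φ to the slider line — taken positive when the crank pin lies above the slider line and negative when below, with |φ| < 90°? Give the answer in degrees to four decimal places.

1.9205

set_geometry: r = 56 mm, L = 265 mm, e = 13 mm; θ ← 0°
rotate_crank_by(-39°): θ ← 0° -39° = -39°
rotate_crank_by(-81°): θ ← -39° -81° = -120°
rotate_crank_by(+16°): θ ← -120° +16° = -104°
rotate_crank_by(-88°): θ ← -104° -88° = -192°
rotate_crank_by(-38°): θ ← -192° -38° = -230°
rotate_crank_by(+62°): θ ← -230° +62° = -168°
rotate_crank_by(-35°): θ ← -168° -35° = -203°
crank pin P = (r cos θ, r sin θ) = (-51.548272, 21.880943)
h = r sin θ − e = 21.880943 − 13 = 8.880943
sin φ = h / L = 8.880943 / 265 = 0.03351299
φ = arcsin(0.03351299) = 1.920513°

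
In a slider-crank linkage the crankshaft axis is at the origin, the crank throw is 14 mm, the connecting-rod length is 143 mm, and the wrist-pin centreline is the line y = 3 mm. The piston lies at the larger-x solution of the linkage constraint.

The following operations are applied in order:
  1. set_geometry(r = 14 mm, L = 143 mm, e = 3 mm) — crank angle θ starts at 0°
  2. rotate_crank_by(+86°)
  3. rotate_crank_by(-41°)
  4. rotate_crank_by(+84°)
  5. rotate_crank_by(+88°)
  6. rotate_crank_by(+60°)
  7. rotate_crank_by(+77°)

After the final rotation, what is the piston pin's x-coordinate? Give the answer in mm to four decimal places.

156.8536

set_geometry: r = 14 mm, L = 143 mm, e = 3 mm; θ ← 0°
rotate_crank_by(+86°): θ ← 0° +86° = 86°
rotate_crank_by(-41°): θ ← 86° -41° = 45°
rotate_crank_by(+84°): θ ← 45° +84° = 129°
rotate_crank_by(+88°): θ ← 129° +88° = 217°
rotate_crank_by(+60°): θ ← 217° +60° = 277°
rotate_crank_by(+77°): θ ← 277° +77° = 354°
crank pin P = (r cos θ, r sin θ) = (13.923307, -1.463398)
h = r sin θ − e = -1.463398 − 3 = -4.463398
x = r cos θ + √(L² − h²) = 13.923307 + √(20449.0 − 19.9219) = 13.923307 + 142.930326 = 156.853632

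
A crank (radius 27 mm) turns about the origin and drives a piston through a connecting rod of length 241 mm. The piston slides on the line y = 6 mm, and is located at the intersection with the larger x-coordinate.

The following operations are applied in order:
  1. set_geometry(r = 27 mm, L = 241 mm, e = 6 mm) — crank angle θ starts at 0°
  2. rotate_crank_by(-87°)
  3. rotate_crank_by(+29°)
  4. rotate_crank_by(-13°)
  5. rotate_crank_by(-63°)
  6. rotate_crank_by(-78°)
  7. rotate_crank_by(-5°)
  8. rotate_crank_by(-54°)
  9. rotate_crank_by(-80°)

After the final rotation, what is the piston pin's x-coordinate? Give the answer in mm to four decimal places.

set_geometry: r = 27 mm, L = 241 mm, e = 6 mm; θ ← 0°
rotate_crank_by(-87°): θ ← 0° -87° = -87°
rotate_crank_by(+29°): θ ← -87° +29° = -58°
rotate_crank_by(-13°): θ ← -58° -13° = -71°
rotate_crank_by(-63°): θ ← -71° -63° = -134°
rotate_crank_by(-78°): θ ← -134° -78° = -212°
rotate_crank_by(-5°): θ ← -212° -5° = -217°
rotate_crank_by(-54°): θ ← -217° -54° = -271°
rotate_crank_by(-80°): θ ← -271° -80° = -351°
crank pin P = (r cos θ, r sin θ) = (26.667585, 4.223731)
h = r sin θ − e = 4.223731 − 6 = -1.776269
x = r cos θ + √(L² − h²) = 26.667585 + √(58081.0 − 3.1551) = 26.667585 + 240.993454 = 267.661039

267.6610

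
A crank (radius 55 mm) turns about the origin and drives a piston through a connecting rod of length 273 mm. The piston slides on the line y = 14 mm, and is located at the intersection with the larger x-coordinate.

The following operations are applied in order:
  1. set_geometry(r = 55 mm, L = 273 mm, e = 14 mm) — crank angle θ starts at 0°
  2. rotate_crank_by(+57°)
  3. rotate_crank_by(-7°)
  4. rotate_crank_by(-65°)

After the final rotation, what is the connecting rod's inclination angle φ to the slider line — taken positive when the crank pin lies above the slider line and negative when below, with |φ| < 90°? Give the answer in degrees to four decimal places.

set_geometry: r = 55 mm, L = 273 mm, e = 14 mm; θ ← 0°
rotate_crank_by(+57°): θ ← 0° +57° = 57°
rotate_crank_by(-7°): θ ← 57° -7° = 50°
rotate_crank_by(-65°): θ ← 50° -65° = -15°
crank pin P = (r cos θ, r sin θ) = (53.125920, -14.235047)
h = r sin θ − e = -14.235047 − 14 = -28.235047
sin φ = h / L = -28.235047 / 273 = -0.10342508
φ = arcsin(-0.10342508) = -5.936436°

-5.9364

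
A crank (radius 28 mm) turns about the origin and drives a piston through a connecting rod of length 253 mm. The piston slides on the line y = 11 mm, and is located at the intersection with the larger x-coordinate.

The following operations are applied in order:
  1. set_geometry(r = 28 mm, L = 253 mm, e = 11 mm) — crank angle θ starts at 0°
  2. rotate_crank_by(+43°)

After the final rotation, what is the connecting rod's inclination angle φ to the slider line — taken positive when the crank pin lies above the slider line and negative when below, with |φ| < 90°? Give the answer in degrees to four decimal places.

1.8338

set_geometry: r = 28 mm, L = 253 mm, e = 11 mm; θ ← 0°
rotate_crank_by(+43°): θ ← 0° +43° = 43°
crank pin P = (r cos θ, r sin θ) = (20.477904, 19.095954)
h = r sin θ − e = 19.095954 − 11 = 8.095954
sin φ = h / L = 8.095954 / 253 = 0.03199982
φ = arcsin(0.03199982) = 1.833768°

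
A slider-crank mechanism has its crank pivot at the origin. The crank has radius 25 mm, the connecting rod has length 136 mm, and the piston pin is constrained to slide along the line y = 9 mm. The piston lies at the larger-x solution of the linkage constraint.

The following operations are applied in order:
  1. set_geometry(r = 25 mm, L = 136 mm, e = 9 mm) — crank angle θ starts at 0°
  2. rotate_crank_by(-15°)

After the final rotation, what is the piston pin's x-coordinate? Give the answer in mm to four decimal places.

159.2654

set_geometry: r = 25 mm, L = 136 mm, e = 9 mm; θ ← 0°
rotate_crank_by(-15°): θ ← 0° -15° = -15°
crank pin P = (r cos θ, r sin θ) = (24.148146, -6.470476)
h = r sin θ − e = -6.470476 − 9 = -15.470476
x = r cos θ + √(L² − h²) = 24.148146 + √(18496.0 − 239.3356) = 24.148146 + 135.117225 = 159.265370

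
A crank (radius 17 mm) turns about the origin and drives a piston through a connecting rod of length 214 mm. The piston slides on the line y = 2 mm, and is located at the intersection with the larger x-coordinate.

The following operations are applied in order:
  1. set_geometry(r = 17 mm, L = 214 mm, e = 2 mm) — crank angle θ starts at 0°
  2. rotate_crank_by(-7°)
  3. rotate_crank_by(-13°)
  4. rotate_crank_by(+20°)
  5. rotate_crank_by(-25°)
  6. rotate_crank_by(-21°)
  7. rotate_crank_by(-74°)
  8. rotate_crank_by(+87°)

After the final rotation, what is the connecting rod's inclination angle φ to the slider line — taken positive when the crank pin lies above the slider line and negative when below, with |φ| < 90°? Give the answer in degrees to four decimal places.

-3.0158

set_geometry: r = 17 mm, L = 214 mm, e = 2 mm; θ ← 0°
rotate_crank_by(-7°): θ ← 0° -7° = -7°
rotate_crank_by(-13°): θ ← -7° -13° = -20°
rotate_crank_by(+20°): θ ← -20° +20° = 0°
rotate_crank_by(-25°): θ ← 0° -25° = -25°
rotate_crank_by(-21°): θ ← -25° -21° = -46°
rotate_crank_by(-74°): θ ← -46° -74° = -120°
rotate_crank_by(+87°): θ ← -120° +87° = -33°
crank pin P = (r cos θ, r sin θ) = (14.257400, -9.258864)
h = r sin θ − e = -9.258864 − 2 = -11.258864
sin φ = h / L = -11.258864 / 214 = -0.05261151
φ = arcsin(-0.05261151) = -3.015810°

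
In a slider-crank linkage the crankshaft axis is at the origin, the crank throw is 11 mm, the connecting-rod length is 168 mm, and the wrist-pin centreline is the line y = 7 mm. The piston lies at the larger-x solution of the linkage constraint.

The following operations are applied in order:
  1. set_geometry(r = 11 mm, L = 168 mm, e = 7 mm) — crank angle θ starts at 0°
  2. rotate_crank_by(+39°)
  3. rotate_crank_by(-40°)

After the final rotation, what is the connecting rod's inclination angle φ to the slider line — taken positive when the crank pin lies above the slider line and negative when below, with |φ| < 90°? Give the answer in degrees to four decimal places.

-2.4535

set_geometry: r = 11 mm, L = 168 mm, e = 7 mm; θ ← 0°
rotate_crank_by(+39°): θ ← 0° +39° = 39°
rotate_crank_by(-40°): θ ← 39° -40° = -1°
crank pin P = (r cos θ, r sin θ) = (10.998325, -0.191976)
h = r sin θ − e = -0.191976 − 7 = -7.191976
sin φ = h / L = -7.191976 / 168 = -0.04280938
φ = arcsin(-0.04280938) = -2.453547°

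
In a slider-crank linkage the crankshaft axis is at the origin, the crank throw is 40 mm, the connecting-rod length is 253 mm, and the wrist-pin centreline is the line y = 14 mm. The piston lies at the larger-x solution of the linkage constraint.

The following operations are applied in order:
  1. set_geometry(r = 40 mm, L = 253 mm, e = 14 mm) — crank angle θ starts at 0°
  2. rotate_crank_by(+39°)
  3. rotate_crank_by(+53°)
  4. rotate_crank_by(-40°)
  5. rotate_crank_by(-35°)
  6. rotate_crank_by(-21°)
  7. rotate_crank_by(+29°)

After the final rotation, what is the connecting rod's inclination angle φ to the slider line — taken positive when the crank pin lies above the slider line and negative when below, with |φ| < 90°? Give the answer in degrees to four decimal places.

set_geometry: r = 40 mm, L = 253 mm, e = 14 mm; θ ← 0°
rotate_crank_by(+39°): θ ← 0° +39° = 39°
rotate_crank_by(+53°): θ ← 39° +53° = 92°
rotate_crank_by(-40°): θ ← 92° -40° = 52°
rotate_crank_by(-35°): θ ← 52° -35° = 17°
rotate_crank_by(-21°): θ ← 17° -21° = -4°
rotate_crank_by(+29°): θ ← -4° +29° = 25°
crank pin P = (r cos θ, r sin θ) = (36.252311, 16.904730)
h = r sin θ − e = 16.904730 − 14 = 2.904730
sin φ = h / L = 2.904730 / 253 = 0.01148115
φ = arcsin(0.01148115) = 0.657836°

0.6578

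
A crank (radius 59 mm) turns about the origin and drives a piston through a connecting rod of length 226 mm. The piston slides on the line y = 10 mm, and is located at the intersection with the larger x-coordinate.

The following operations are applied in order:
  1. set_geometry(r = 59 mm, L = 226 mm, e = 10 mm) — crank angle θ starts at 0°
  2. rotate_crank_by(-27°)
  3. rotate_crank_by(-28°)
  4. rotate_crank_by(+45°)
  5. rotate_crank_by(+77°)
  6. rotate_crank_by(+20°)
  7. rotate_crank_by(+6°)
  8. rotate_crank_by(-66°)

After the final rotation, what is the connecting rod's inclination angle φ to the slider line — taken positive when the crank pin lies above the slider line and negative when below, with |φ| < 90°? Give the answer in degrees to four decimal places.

set_geometry: r = 59 mm, L = 226 mm, e = 10 mm; θ ← 0°
rotate_crank_by(-27°): θ ← 0° -27° = -27°
rotate_crank_by(-28°): θ ← -27° -28° = -55°
rotate_crank_by(+45°): θ ← -55° +45° = -10°
rotate_crank_by(+77°): θ ← -10° +77° = 67°
rotate_crank_by(+20°): θ ← 67° +20° = 87°
rotate_crank_by(+6°): θ ← 87° +6° = 93°
rotate_crank_by(-66°): θ ← 93° -66° = 27°
crank pin P = (r cos θ, r sin θ) = (52.569385, 26.785439)
h = r sin θ − e = 26.785439 − 10 = 16.785439
sin φ = h / L = 16.785439 / 226 = 0.07427186
φ = arcsin(0.07427186) = 4.259386°

4.2594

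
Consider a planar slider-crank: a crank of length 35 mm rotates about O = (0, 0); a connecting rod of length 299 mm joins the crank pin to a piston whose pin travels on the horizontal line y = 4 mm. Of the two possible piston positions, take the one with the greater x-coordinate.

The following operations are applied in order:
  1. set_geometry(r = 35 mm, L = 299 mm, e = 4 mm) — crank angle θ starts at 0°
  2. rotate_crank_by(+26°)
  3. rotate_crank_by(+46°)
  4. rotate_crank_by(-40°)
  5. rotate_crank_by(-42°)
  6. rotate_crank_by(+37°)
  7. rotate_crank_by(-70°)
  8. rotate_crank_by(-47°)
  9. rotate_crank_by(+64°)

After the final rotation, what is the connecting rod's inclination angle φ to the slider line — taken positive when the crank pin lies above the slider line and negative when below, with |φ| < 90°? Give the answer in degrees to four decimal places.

-3.7092

set_geometry: r = 35 mm, L = 299 mm, e = 4 mm; θ ← 0°
rotate_crank_by(+26°): θ ← 0° +26° = 26°
rotate_crank_by(+46°): θ ← 26° +46° = 72°
rotate_crank_by(-40°): θ ← 72° -40° = 32°
rotate_crank_by(-42°): θ ← 32° -42° = -10°
rotate_crank_by(+37°): θ ← -10° +37° = 27°
rotate_crank_by(-70°): θ ← 27° -70° = -43°
rotate_crank_by(-47°): θ ← -43° -47° = -90°
rotate_crank_by(+64°): θ ← -90° +64° = -26°
crank pin P = (r cos θ, r sin θ) = (31.457792, -15.342990)
h = r sin θ − e = -15.342990 − 4 = -19.342990
sin φ = h / L = -19.342990 / 299 = -0.06469227
φ = arcsin(-0.06469227) = -3.709185°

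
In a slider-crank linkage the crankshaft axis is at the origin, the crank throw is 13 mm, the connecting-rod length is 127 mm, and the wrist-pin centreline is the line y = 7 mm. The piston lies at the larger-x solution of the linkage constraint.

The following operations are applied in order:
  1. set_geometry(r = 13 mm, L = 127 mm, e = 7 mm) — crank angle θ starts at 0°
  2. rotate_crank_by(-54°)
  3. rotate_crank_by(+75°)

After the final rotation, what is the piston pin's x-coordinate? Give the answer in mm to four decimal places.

139.1150

set_geometry: r = 13 mm, L = 127 mm, e = 7 mm; θ ← 0°
rotate_crank_by(-54°): θ ← 0° -54° = -54°
rotate_crank_by(+75°): θ ← -54° +75° = 21°
crank pin P = (r cos θ, r sin θ) = (12.136546, 4.658783)
h = r sin θ − e = 4.658783 − 7 = -2.341217
x = r cos θ + √(L² − h²) = 12.136546 + √(16129.0 − 5.4813) = 12.136546 + 126.978418 = 139.114964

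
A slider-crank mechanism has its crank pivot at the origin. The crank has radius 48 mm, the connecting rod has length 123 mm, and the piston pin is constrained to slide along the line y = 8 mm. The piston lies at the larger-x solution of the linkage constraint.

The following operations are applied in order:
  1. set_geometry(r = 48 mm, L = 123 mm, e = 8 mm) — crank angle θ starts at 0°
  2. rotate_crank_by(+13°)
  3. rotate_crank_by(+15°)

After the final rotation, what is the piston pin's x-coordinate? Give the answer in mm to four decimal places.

164.5197

set_geometry: r = 48 mm, L = 123 mm, e = 8 mm; θ ← 0°
rotate_crank_by(+13°): θ ← 0° +13° = 13°
rotate_crank_by(+15°): θ ← 13° +15° = 28°
crank pin P = (r cos θ, r sin θ) = (42.381484, 22.534635)
h = r sin θ − e = 22.534635 − 8 = 14.534635
x = r cos θ + √(L² − h²) = 42.381484 + √(15129.0 − 211.2556) = 42.381484 + 122.138218 = 164.519703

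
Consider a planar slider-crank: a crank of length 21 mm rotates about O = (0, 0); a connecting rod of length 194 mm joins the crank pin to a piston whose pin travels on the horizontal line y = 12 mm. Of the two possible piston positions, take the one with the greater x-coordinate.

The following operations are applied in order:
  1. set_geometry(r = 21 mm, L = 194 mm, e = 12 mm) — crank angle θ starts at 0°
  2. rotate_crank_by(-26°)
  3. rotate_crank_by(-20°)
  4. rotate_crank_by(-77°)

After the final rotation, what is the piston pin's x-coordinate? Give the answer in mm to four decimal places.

set_geometry: r = 21 mm, L = 194 mm, e = 12 mm; θ ← 0°
rotate_crank_by(-26°): θ ← 0° -26° = -26°
rotate_crank_by(-20°): θ ← -26° -20° = -46°
rotate_crank_by(-77°): θ ← -46° -77° = -123°
crank pin P = (r cos θ, r sin θ) = (-11.437420, -17.612082)
h = r sin θ − e = -17.612082 − 12 = -29.612082
x = r cos θ + √(L² − h²) = -11.437420 + √(37636.0 − 876.8754) = -11.437420 + 191.726692 = 180.289273

180.2893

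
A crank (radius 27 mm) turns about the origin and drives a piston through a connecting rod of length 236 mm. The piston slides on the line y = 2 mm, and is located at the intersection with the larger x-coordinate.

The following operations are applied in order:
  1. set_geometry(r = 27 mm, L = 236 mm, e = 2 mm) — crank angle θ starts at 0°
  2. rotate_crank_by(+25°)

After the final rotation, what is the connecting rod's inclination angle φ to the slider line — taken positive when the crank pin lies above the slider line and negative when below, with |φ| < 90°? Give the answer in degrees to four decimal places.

set_geometry: r = 27 mm, L = 236 mm, e = 2 mm; θ ← 0°
rotate_crank_by(+25°): θ ← 0° +25° = 25°
crank pin P = (r cos θ, r sin θ) = (24.470310, 11.410693)
h = r sin θ − e = 11.410693 − 2 = 9.410693
sin φ = h / L = 9.410693 / 236 = 0.03987582
φ = arcsin(0.03987582) = 2.285322°

2.2853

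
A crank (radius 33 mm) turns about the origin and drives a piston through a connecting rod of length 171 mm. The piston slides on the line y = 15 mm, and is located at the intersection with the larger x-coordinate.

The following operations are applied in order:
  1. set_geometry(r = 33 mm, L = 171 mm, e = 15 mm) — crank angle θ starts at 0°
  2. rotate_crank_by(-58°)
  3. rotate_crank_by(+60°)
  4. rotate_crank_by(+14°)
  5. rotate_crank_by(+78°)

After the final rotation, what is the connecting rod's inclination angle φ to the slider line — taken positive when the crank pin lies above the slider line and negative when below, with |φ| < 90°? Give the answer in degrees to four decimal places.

6.0152

set_geometry: r = 33 mm, L = 171 mm, e = 15 mm; θ ← 0°
rotate_crank_by(-58°): θ ← 0° -58° = -58°
rotate_crank_by(+60°): θ ← -58° +60° = 2°
rotate_crank_by(+14°): θ ← 2° +14° = 16°
rotate_crank_by(+78°): θ ← 16° +78° = 94°
crank pin P = (r cos θ, r sin θ) = (-2.301964, 32.919614)
h = r sin θ − e = 32.919614 − 15 = 17.919614
sin φ = h / L = 17.919614 / 171 = 0.10479306
φ = arcsin(0.10479306) = 6.015244°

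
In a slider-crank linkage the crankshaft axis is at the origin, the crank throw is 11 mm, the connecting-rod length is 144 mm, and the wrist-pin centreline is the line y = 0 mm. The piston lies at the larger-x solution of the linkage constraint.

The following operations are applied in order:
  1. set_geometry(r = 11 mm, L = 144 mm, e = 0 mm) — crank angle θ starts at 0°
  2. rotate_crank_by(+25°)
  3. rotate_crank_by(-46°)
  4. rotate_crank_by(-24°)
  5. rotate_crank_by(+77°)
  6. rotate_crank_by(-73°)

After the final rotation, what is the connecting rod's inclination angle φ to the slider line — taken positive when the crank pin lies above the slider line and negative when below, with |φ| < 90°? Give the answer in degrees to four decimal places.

set_geometry: r = 11 mm, L = 144 mm, e = 0 mm; θ ← 0°
rotate_crank_by(+25°): θ ← 0° +25° = 25°
rotate_crank_by(-46°): θ ← 25° -46° = -21°
rotate_crank_by(-24°): θ ← -21° -24° = -45°
rotate_crank_by(+77°): θ ← -45° +77° = 32°
rotate_crank_by(-73°): θ ← 32° -73° = -41°
crank pin P = (r cos θ, r sin θ) = (8.301805, -7.216649)
h = r sin θ − e = -7.216649 − 0 = -7.216649
sin φ = h / L = -7.216649 / 144 = -0.05011562
φ = arcsin(-0.05011562) = -2.872617°

-2.8726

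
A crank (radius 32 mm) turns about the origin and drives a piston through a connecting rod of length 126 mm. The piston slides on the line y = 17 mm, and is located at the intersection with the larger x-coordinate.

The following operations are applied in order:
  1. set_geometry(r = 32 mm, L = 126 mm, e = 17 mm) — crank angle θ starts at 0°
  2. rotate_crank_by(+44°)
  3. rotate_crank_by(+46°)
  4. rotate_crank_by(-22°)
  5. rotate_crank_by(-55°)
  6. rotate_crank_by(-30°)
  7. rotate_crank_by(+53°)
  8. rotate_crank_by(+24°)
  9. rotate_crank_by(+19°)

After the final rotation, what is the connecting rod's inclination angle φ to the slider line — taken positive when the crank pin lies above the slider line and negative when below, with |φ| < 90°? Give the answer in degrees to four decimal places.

6.5680

set_geometry: r = 32 mm, L = 126 mm, e = 17 mm; θ ← 0°
rotate_crank_by(+44°): θ ← 0° +44° = 44°
rotate_crank_by(+46°): θ ← 44° +46° = 90°
rotate_crank_by(-22°): θ ← 90° -22° = 68°
rotate_crank_by(-55°): θ ← 68° -55° = 13°
rotate_crank_by(-30°): θ ← 13° -30° = -17°
rotate_crank_by(+53°): θ ← -17° +53° = 36°
rotate_crank_by(+24°): θ ← 36° +24° = 60°
rotate_crank_by(+19°): θ ← 60° +19° = 79°
crank pin P = (r cos θ, r sin θ) = (6.105888, 31.412070)
h = r sin θ − e = 31.412070 − 17 = 14.412070
sin φ = h / L = 14.412070 / 126 = 0.11438151
φ = arcsin(0.11438151) = 6.567953°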